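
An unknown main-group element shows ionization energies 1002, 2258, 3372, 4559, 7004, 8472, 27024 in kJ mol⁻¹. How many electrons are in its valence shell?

6

Look for the largest jump between consecutive ionization energies: IE7/IE6 ≈ 3.2, far larger than any earlier ratio.
That jump marks the point where a core electron is being removed. So the atom has 6 valence electrons.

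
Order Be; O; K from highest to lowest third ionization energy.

Be > O > K

Consider each +2 ion: Be²⁺ is the bare [He] core; O²⁺ still has 4 valence electrons; K²⁺ is already 1 electron into the core.
Usually core removal costs more than valence removal, but here the competition is close: a tightly held n=2 valence electron can cost more to remove than an n=3 core electron, so the actual values have to decide it.
The numbers (kJ/mol): Be 14849, O 5300, K 4420.
So the third ionization energies run K < O < Be.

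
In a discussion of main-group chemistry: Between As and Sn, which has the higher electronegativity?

Electronegativity increases across a period and decreases down a group, tracking effective nuclear charge and atomic size.
Neither a single period nor a single group — weigh both effects.
As > Sn: relative to Sn, both the across-period and down-group shifts push As's electronegativity up.
For reference (Pauling): As 2.18, Sn 1.96.
So As has the higher electronegativity (As > Sn).

As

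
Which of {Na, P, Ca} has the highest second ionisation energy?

After 1 electron has been removed, what remains? Na⁺ is the bare [Ne] core; P⁺ still has 4 valence electrons; Ca⁺ still has 1 valence electron.
Breaking into a closed-shell core is much more expensive than removing a leftover valence electron — Na has the largest IE_2 here.
Valence configurations: P⁺ [Ne]3s²3p², Ca⁺ [Ar]4s¹.
The numbers (kJ/mol): Na 4562, P 1907, Ca 1145.
So the second ionization energies run Ca < P < Na.

Na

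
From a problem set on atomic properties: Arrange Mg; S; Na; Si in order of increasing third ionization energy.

Si, S, Na, Mg

IE_3 is the cost of taking one more electron from the +2 cation: Mg²⁺ is the bare [Ne] core; S²⁺ still has 4 valence electrons; Na²⁺ is already 1 electron into the core; Si²⁺ still has 2 valence electrons.
Breaking into a closed-shell core is much more expensive than removing a leftover valence electron — Na and Mg have the largest IE_3 here.
Valence configurations: S²⁺ [Ne]3s²3p², Si²⁺ [Ne]3s².
The numbers (kJ/mol): Mg 7733, S 3357, Na 6910, Si 3232.
So the third ionization energies run Si < S < Na < Mg.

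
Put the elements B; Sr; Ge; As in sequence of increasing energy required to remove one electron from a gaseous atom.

Sr, Ge, B, As

Removing the outermost electron gets harder across a period and easier down a group.
These span different periods and groups, so the two trends combine.
Ge > Sr: relative to Sr, both the across-period and down-group shifts push Ge's first ionization energy up.
B > Ge: period and group pull opposite ways; the down-group shift dominates (801 vs 762 kJ/mol).
As > B: the two effects oppose for this pair; the across-period effect wins (947 vs 801 kJ/mol).
Tabulated first ionization energy (kJ/mol): B 801, Ge 762, As 947, Sr 550.
So from lowest to highest: Sr < Ge < B < As.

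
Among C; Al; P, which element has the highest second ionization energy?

Consider each +1 ion: C⁺ still has 3 valence electrons; Al⁺ still has 2 valence electrons; P⁺ still has 4 valence electrons.
All are still removing valence electrons, so compare the +1 ions as you would atoms: IE_2 generally rises across a period (higher Z_eff) and falls down a group (larger shell), subject to the usual subshell exceptions.
Valence configurations: C⁺ [He]2s²2p¹, Al⁺ [Ne]3s², P⁺ [Ne]3s²3p².
Approximate IE_2 values (kJ/mol): C 2353, Al 1817, P 1907.
Overall IE_2 order: Al < P < C.

C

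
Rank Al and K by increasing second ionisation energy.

Al < K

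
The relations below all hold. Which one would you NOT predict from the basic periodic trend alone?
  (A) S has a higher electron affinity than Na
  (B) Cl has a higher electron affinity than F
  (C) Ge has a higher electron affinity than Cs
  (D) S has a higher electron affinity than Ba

(B)

The general trend: electron affinity increases across a period and decreases down a group.
(A) S (period 3, group 16) vs Na (period 3, group 1): the stated order agrees with the simple trend.
(B) Cl (period 3, group 17) vs F (period 2, group 17): the stated order contradicts the simple trend.
(C) Ge (period 4, group 14) vs Cs (period 6, group 1): the stated order agrees with the simple trend.
(D) S (period 3, group 16) vs Ba (period 6, group 2): the stated order agrees with the simple trend.
The exception is (B): F's small 2p subshell makes the incoming electron feel strong e⁻–e⁻ repulsion, so Cl actually releases more energy on gaining an electron.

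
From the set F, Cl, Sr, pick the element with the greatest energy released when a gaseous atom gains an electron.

Cl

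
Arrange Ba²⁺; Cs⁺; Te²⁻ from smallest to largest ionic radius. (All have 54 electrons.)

Ba²⁺ < Cs⁺ < Te²⁻

All of these have 54 electrons, so size is governed by nuclear charge alone: the more protons, the stronger the pull on the same electron cloud, and the smaller the ion.
Nuclear charges: Ba²⁺ (Z=56), Cs⁺ (Z=55), Te²⁻ (Z=52).
Smallest to largest: Ba²⁺ < Cs⁺ < Te²⁻.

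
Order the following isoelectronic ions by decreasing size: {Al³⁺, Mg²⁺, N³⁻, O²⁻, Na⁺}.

N³⁻, O²⁻, Na⁺, Mg²⁺, Al³⁺

All of these have 10 electrons, so size is governed by nuclear charge alone: the more protons, the stronger the pull on the same electron cloud, and the smaller the ion.
Nuclear charges: Al³⁺ (Z=13), Mg²⁺ (Z=12), Na⁺ (Z=11), O²⁻ (Z=8), N³⁻ (Z=7).
Largest to smallest: N³⁻ > O²⁻ > Na⁺ > Mg²⁺ > Al³⁺.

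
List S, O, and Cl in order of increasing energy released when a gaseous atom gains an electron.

O < S < Cl

Atoms with high Z_eff and room in the valence shell (especially the halogens) have the most exothermic electron affinities.
Neither a single period nor a single group — weigh both effects.
S > O: this pair runs against the simple trend — see the exception note.
Cl > S: both are in period 3; the period trend gives Cl the larger value.
Note the exception: S has a higher electron affinity than O, contrary to the simple trend — the compact 2p subshell of O repels the added electron more than S's larger 3p does.
Tabulated electron affinity (kJ/mol): O 141, S 200, Cl 349.
So from lowest to highest: O < S < Cl.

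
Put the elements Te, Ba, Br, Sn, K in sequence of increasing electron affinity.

Atoms with high Z_eff and room in the valence shell (especially the halogens) have the most exothermic electron affinities.
Neither a single period nor a single group — weigh both effects.
K > Ba: period and group pull opposite ways; the down-group shift dominates (48 vs 14 kJ/mol).
Sn > K: the two effects oppose for this pair; the across-period effect wins (107 vs 48 kJ/mol).
Te > Sn: Te lies to the right of Sn in period 5, so the across-period effect alone puts Te higher.
Br > Te: both effects reinforce here, so Br is clearly the higher of the two.
For reference (kJ/mol): K 48, Br 325, Sn 107, Te 190, Ba 14.
So from lowest to highest: Ba < K < Sn < Te < Br.

Ba < K < Sn < Te < Br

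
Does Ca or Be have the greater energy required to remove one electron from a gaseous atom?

Be is in period 2, group 2; Ca is in period 4, group 2.
IE₁ increases left→right with effective nuclear charge and decreases top→bottom as the valence shell moves farther out.
All are in group 2, so first ionization energy increases up the group.
So Be has the greater energy required to remove one electron from a gaseous atom (Be > Ca).

Be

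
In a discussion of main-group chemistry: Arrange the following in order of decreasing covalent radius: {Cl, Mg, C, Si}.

Mg > Si > Cl > C

C is in period 2, group 14; Mg is in period 3, group 2; Si is in period 3, group 14; Cl is in period 3, group 17.
Atomic radius shrinks across a period as nuclear charge pulls the same shell inward, and grows down a group as new shells are added.
These span different periods and groups, so the two trends combine.
Cl > C: the two effects oppose for this pair; the down-group effect wins (99 vs 75 pm).
Si > Cl: both are in period 3; the period trend gives Si the larger value.
Mg > Si: both are in period 3; the period trend gives Mg the larger value.
For reference (pm): C 75, Mg 139, Si 116, Cl 99.
So from largest to smallest: Mg > Si > Cl > C.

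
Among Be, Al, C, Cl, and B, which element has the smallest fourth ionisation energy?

IE_4 is the cost of taking one more electron from the +3 cation: Be³⁺ is already 1 electron into the core; Al³⁺ is the bare [Ne] core; C³⁺ still has 1 valence electron; Cl³⁺ still has 4 valence electrons; B³⁺ is the bare [He] core.
Pulling an electron out of a noble-gas core costs far more than removing a remaining valence electron, so Al, Be and B sit at the high end of IE_4.
Valence configurations: C³⁺ [He]2s¹, Cl³⁺ [Ne]3s²3p².
Approximate IE_4 values (kJ/mol): Be 21007, Al 11577, C 6223, Cl 5159, B 25026.
Putting it together, IE_4: Cl < C < Al < Be < B.

Cl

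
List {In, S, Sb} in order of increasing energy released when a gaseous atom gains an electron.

S is in period 3, group 16; In is in period 5, group 13; Sb is in period 5, group 15.
Atoms with high Z_eff and room in the valence shell (especially the halogens) have the most exothermic electron affinities.
These span different periods and groups, so the two trends combine.
Sb > In: Sb lies to the right of In in period 5, so the across-period effect alone puts Sb higher.
S > Sb: both effects reinforce here, so S is clearly the higher of the two.
For reference (kJ/mol): S 200, In 29, Sb 103.
So from lowest to highest: In < Sb < S.

In < Sb < S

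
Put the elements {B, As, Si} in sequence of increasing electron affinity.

B, As, Si

B is in period 2, group 13; Si is in period 3, group 14; As is in period 4, group 15.
EA tends to increase across a period and decrease down a group, though the pattern is less regular than for IE or radius.
These sit on a diagonal, where the across-period and down-group effects partly cancel.
As > B: period and group pull opposite ways; the across-period shift dominates (78 vs 27 kJ/mol).
Si > As: period and group pull opposite ways; the down-group shift dominates (134 vs 78 kJ/mol).
Approximate values (kJ/mol): B 27, Si 134, As 78.
So from lowest to highest: B < As < Si.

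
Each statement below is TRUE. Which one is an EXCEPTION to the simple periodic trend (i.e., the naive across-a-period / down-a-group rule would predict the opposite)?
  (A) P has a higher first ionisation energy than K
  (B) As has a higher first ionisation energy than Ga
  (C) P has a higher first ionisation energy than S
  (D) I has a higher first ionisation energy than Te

(C)

The general trend: first ionisation energy increases across a period and decreases down a group.
(A) P (period 3, group 15) vs K (period 4, group 1): the stated order agrees with the simple trend.
(B) As (period 4, group 15) vs Ga (period 4, group 13): the stated order agrees with the simple trend.
(C) P (period 3, group 15) vs S (period 3, group 16): the stated order contradicts the simple trend.
(D) I (period 5, group 17) vs Te (period 5, group 16): the stated order agrees with the simple trend.
The exception is (C): S (3p⁴) ionizes more easily than half-filled P (3p³) because the paired 3p electron in S is pushed out by e⁻–e⁻ repulsion.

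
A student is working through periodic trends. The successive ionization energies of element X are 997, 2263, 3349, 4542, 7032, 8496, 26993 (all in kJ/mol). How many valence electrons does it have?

6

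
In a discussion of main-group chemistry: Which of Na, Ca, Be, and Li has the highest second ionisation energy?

After 1 electron has been removed, what remains? Na⁺ is the bare [Ne] core; Ca⁺ still has 1 valence electron; Be⁺ still has 1 valence electron; Li⁺ is the bare [He] core.
Breaking into a closed-shell core is much more expensive than removing a leftover valence electron — Na and Li have the largest IE_2 here.
Valence configurations: Ca⁺ [Ar]4s¹, Be⁺ [He]2s¹.
Tabulated IE_2 (kJ/mol): Na 4562, Ca 1145, Be 1757, Li 7298.
Overall IE_2 order: Ca < Be < Na < Li.

Li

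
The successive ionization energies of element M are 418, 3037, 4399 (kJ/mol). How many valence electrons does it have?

1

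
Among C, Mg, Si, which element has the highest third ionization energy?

Mg

After 2 electrons have been removed, what remains? C²⁺ still has 2 valence electrons; Mg²⁺ is the bare [Ne] core; Si²⁺ still has 2 valence electrons.
Core electrons are held far more tightly than valence electrons, so Mg tops the IE_3 order.
Valence configurations: C²⁺ [He]2s², Si²⁺ [Ne]3s².
The numbers (kJ/mol): C 4620, Mg 7733, Si 3232.
Overall IE_3 order: Si < C < Mg.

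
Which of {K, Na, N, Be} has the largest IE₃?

The third ionization energy removes an electron from the +2 ion. For each element: K²⁺ is already 1 electron into the core; Na²⁺ is already 1 electron into the core; N²⁺ still has 3 valence electrons; Be²⁺ is the bare [He] core.
Usually core removal costs more than valence removal, but here the competition is close: a tightly held n=2 valence electron can cost more to remove than an n=3 core electron, so the actual values have to decide it.
The numbers (kJ/mol): K 4420, Na 6910, N 4578, Be 14849.
Putting it together, IE_3: K < N < Na < Be.

Be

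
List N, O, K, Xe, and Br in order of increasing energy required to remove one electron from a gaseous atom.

K, Br, Xe, O, N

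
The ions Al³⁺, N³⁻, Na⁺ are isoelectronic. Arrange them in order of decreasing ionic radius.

N³⁻, Na⁺, Al³⁺

All of these have 10 electrons, so size is governed by nuclear charge alone: the more protons, the stronger the pull on the same electron cloud, and the smaller the ion.
Nuclear charges: Al³⁺ (Z=13), Na⁺ (Z=11), N³⁻ (Z=7).
Largest to smallest: N³⁻ > Na⁺ > Al³⁺.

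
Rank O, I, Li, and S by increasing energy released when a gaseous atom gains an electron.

Li is in period 2, group 1; O is in period 2, group 16; S is in period 3, group 16; I is in period 5, group 17.
Adding an electron releases more energy for atoms nearer the top right (short of the noble gases).
Neither a single period nor a single group — weigh both effects.
O > Li: O lies to the right of Li in period 2, so the across-period effect alone puts O higher.
S > O: this pair runs against the simple trend — see the exception note.
I > S: the two effects oppose for this pair; the across-period effect wins (295 vs 200 kJ/mol).
Note the exception: S has a higher electron affinity than O, contrary to the simple trend — the compact 2p subshell of O repels the added electron more than S's larger 3p does.
For reference (kJ/mol): Li 60, O 141, S 200, I 295.
So from lowest to highest: Li < O < S < I.

Li < O < S < I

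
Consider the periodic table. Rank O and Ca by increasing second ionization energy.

The second ionization energy removes an electron from the +1 ion. For each element: O⁺ still has 5 valence electrons; Ca⁺ still has 1 valence electron.
All are still removing valence electrons, so compare the +1 ions as you would atoms: IE_2 generally rises across a period (higher Z_eff) and falls down a group (larger shell), subject to the usual subshell exceptions.
Valence configurations: O⁺ [He]2s²2p³, Ca⁺ [Ar]4s¹.
Tabulated IE_2 (kJ/mol): O 3388, Ca 1145.
Overall IE_2 order: Ca < O.

Ca < O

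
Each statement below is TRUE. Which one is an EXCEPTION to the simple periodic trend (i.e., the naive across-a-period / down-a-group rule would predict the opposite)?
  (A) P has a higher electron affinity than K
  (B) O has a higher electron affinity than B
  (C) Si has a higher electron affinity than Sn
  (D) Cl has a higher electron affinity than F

The general trend: electron affinity increases across a period and decreases down a group.
(A) P (period 3, group 15) vs K (period 4, group 1): the stated order agrees with the simple trend.
(B) O (period 2, group 16) vs B (period 2, group 13): the stated order agrees with the simple trend.
(C) Si (period 3, group 14) vs Sn (period 5, group 14): the stated order agrees with the simple trend.
(D) Cl (period 3, group 17) vs F (period 2, group 17): the stated order contradicts the simple trend.
The exception is (D): F's small 2p subshell makes the incoming electron feel strong e⁻–e⁻ repulsion, so Cl actually releases more energy on gaining an electron.

(D)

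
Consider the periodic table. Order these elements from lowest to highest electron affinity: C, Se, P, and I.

C is in period 2, group 14; P is in period 3, group 15; Se is in period 4, group 16; I is in period 5, group 17.
EA tends to increase across a period and decrease down a group, though the pattern is less regular than for IE or radius.
A diagonal step moves right (one effect) and down (the opposite effect) at once.
C > P: period and group pull opposite ways; the down-group shift dominates (122 vs 72 kJ/mol).
Se > C: period and group pull opposite ways; the across-period shift dominates (195 vs 122 kJ/mol).
I > Se: period and group pull opposite ways; the across-period shift dominates (295 vs 195 kJ/mol).
Tabulated electron affinity (kJ/mol): C 122, P 72, Se 195, I 295.
So from lowest to highest: P < C < Se < I.

P < C < Se < I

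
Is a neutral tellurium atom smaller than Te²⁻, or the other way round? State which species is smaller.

Forming Te²⁻ adds 2 electrons to Te. More electron–electron repulsion in the same shell, with unchanged nuclear charge, lets the cloud expand.
An anion is larger than its parent atom: Te²⁻ > Te.

Te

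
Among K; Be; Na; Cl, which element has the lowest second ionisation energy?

Be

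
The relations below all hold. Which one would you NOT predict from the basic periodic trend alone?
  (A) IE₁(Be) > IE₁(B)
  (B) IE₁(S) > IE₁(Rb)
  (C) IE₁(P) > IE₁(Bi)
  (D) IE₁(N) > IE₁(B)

(A)

The general trend: IE₁ increases across a period and decreases down a group.
(A) Be (period 2, group 2) vs B (period 2, group 13): the stated order contradicts the simple trend.
(B) S (period 3, group 16) vs Rb (period 5, group 1): the stated order agrees with the simple trend.
(C) P (period 3, group 15) vs Bi (period 6, group 15): the stated order agrees with the simple trend.
(D) N (period 2, group 15) vs B (period 2, group 13): the stated order agrees with the simple trend.
The exception is (A): removing B's lone 2p electron is easier than breaking Be's filled 2s².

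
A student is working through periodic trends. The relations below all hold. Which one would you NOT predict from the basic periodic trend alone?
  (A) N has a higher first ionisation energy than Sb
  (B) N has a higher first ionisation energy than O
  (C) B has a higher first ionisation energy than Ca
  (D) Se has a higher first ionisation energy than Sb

(B)

The general trend: first ionisation energy increases across a period and decreases down a group.
(A) N (period 2, group 15) vs Sb (period 5, group 15): the stated order agrees with the simple trend.
(B) N (period 2, group 15) vs O (period 2, group 16): the stated order contradicts the simple trend.
(C) B (period 2, group 13) vs Ca (period 4, group 2): the stated order agrees with the simple trend.
(D) Se (period 4, group 16) vs Sb (period 5, group 15): the stated order agrees with the simple trend.
The exception is (B): pairing an electron in O's 2p⁴ costs repulsion energy, so O ionizes more easily than half-filled N (2p³).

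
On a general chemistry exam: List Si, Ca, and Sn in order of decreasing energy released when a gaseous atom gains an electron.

Si, Sn, Ca

Atoms with high Z_eff and room in the valence shell (especially the halogens) have the most exothermic electron affinities.
Neither a single period nor a single group — weigh both effects.
Sn > Ca: period and group pull opposite ways; the across-period shift dominates (107 vs 2 kJ/mol).
Si > Sn: Si sits above Sn in group 14, so the down-group effect alone puts Si higher.
Tabulated electron affinity (kJ/mol): Si 134, Ca 2, Sn 107.
So from highest to lowest: Si > Sn > Ca.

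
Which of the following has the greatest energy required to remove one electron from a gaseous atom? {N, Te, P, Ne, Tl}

Ne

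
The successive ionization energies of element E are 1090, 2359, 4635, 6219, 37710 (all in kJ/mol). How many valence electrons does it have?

Look for the largest jump between consecutive ionization energies: IE5/IE4 ≈ 6.1, far larger than any earlier ratio.
That jump marks the point where a core electron is being removed. So the atom has 4 valence electrons.

4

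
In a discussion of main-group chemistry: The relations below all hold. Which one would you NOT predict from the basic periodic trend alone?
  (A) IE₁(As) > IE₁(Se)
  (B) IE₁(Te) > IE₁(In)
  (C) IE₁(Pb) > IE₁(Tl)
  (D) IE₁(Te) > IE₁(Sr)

The general trend: IE₁ increases across a period and decreases down a group.
(A) As (period 4, group 15) vs Se (period 4, group 16): the stated order contradicts the simple trend.
(B) Te (period 5, group 16) vs In (period 5, group 13): the stated order agrees with the simple trend.
(C) Pb (period 6, group 14) vs Tl (period 6, group 13): the stated order agrees with the simple trend.
(D) Te (period 5, group 16) vs Sr (period 5, group 2): the stated order agrees with the simple trend.
The exception is (A): Se (4p⁴) ionizes more easily than half-filled As (4p³).

(A)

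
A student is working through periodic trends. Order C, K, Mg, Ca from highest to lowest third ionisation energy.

Consider each +2 ion: C²⁺ still has 2 valence electrons; K²⁺ is already 1 electron into the core; Mg²⁺ is the bare [Ne] core; Ca²⁺ is the bare [Ar] core.
Usually core removal costs more than valence removal, but here the competition is close: a tightly held n=2 valence electron can cost more to remove than an n=3 core electron, so the actual values have to decide it.
Tabulated IE_3 (kJ/mol): C 4620, K 4420, Mg 7733, Ca 4912.
Hence IE_3: K < C < Ca < Mg.

Mg > Ca > C > K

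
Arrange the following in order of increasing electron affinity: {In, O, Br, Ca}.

Ca < In < O < Br

O is in period 2, group 16; Ca is in period 4, group 2; Br is in period 4, group 17; In is in period 5, group 13.
Atoms with high Z_eff and room in the valence shell (especially the halogens) have the most exothermic electron affinities.
These span different periods and groups, so the two trends combine.
In > Ca: period and group pull opposite ways; the across-period shift dominates (29 vs 2 kJ/mol).
O > In: relative to In, both the across-period and down-group shifts push O's electron affinity up.
Br > O: period and group pull opposite ways; the across-period shift dominates (325 vs 141 kJ/mol).
Tabulated electron affinity (kJ/mol): O 141, Ca 2, Br 325, In 29.
So from lowest to highest: Ca < In < O < Br.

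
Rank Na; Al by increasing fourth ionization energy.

Na < Al

IE_4 is the cost of taking one more electron from the +3 cation: Na³⁺ is already 2 electrons into the core; Al³⁺ is the bare [Ne] core.
All of these are removing an electron from a noble-gas core or deeper; the smaller core (lower principal quantum number) is held far more tightly, and within a period the higher nuclear charge binds the same core more tightly.
The numbers (kJ/mol): Na 9543, Al 11577.
Overall IE_4 order: Na < Al.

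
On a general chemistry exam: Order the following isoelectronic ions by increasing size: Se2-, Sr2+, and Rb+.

All of these have 36 electrons, so size is governed by nuclear charge alone: the more protons, the stronger the pull on the same electron cloud, and the smaller the ion.
Nuclear charges: Sr2+ (Z=38), Rb+ (Z=37), Se2- (Z=34).
Smallest to largest: Sr2+ < Rb+ < Se2-.

Sr2+, Rb+, Se2-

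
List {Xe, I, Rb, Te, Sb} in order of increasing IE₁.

Rb < Sb < Te < I < Xe

Rb is in period 5, group 1; Sb is in period 5, group 15; Te is in period 5, group 16; I is in period 5, group 17; Xe is in period 5, group 18.
IE₁ increases left→right with effective nuclear charge and decreases top→bottom as the valence shell moves farther out.
All lie in period 5, so first ionization energy increases left to right.
So from lowest to highest: Rb < Sb < Te < I < Xe.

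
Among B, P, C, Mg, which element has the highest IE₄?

Consider each +3 ion: B³⁺ is the bare [He] core; P³⁺ still has 2 valence electrons; C³⁺ still has 1 valence electron; Mg³⁺ is already 1 electron into the core.
Pulling an electron out of a noble-gas core costs far more than removing a remaining valence electron, so Mg and B sit at the high end of IE_4.
Valence configurations: P³⁺ [Ne]3s², C³⁺ [He]2s¹.
Approximate IE_4 values (kJ/mol): B 25026, P 4964, C 6223, Mg 10543.
Overall IE_4 order: P < C < Mg < B.

B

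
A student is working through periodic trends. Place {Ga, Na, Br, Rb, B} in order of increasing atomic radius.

Across a period the added protons contract the valence shell; down a group each new principal shell makes the atom larger.
These span different periods and groups, so the two trends combine.
Br > B: period and group pull opposite ways; the down-group shift dominates (114 vs 85 pm).
Ga > Br: both are in period 4; the period trend gives Ga the larger value.
Na > Ga: period and group pull opposite ways; the across-period shift dominates (155 vs 124 pm).
Rb > Na: they share group 1; the group trend gives Rb the larger value.
For reference (pm): B 85, Na 155, Ga 124, Br 114, Rb 210.
So from smallest to largest: B < Br < Ga < Na < Rb.

B, Br, Ga, Na, Rb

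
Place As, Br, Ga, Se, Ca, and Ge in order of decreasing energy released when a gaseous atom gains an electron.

EA tends to increase across a period and decrease down a group, though the pattern is less regular than for IE or radius.
All lie in period 4; the across-period trend (electron affinity increases left to right) applies, with the exception below.
Note the exception: Ge has a higher electron affinity than As, contrary to the simple trend — adding an electron to As's half-filled 4p³ is unfavourable, so Ge (4p²) has the more exothermic EA.
For reference (kJ/mol): Ca 2, Ga 29, Ge 119, As 78, Se 195, Br 325.
So from highest to lowest: Br > Se > Ge > As > Ga > Ca.

Br > Se > Ge > As > Ga > Ca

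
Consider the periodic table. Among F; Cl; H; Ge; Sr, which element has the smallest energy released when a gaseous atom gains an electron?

Sr

H is in period 1, group 1; F is in period 2, group 17; Cl is in period 3, group 17; Ge is in period 4, group 14; Sr is in period 5, group 2.
EA tends to increase across a period and decrease down a group, though the pattern is less regular than for IE or radius.
Here both period and group differ, so the two effects have to be weighed against each other.
H > Sr: the two effects oppose for this pair; the down-group effect wins (73 vs 5 kJ/mol).
Ge > H: the two effects oppose for this pair; the across-period effect wins (119 vs 73 kJ/mol).
F > Ge: relative to Ge, both the across-period and down-group shifts push F's electron affinity up.
Cl > F: this pair runs against the simple trend — see the exception note.
Note the exception: Cl has a higher electron affinity than F, contrary to the simple trend — F's small 2p subshell makes the incoming electron feel strong e⁻–e⁻ repulsion, so Cl actually releases more energy on gaining an electron.
Approximate values (kJ/mol): H 73, F 328, Cl 349, Ge 119, Sr 5.
The smallest energy released when a gaseous atom gains an electron among these belongs to Sr.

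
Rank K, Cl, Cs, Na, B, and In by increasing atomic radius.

B < Cl < In < Na < K < Cs

B is in period 2, group 13; Na is in period 3, group 1; Cl is in period 3, group 17; K is in period 4, group 1; In is in period 5, group 13; Cs is in period 6, group 1.
Radius decreases left→right (rising Z_eff, same n) and increases top→bottom (higher n).
Here both period and group differ, so the two effects have to be weighed against each other.
Cl > B: the two effects oppose for this pair; the down-group effect wins (99 vs 85 pm).
In > Cl: both effects reinforce here, so In is clearly the larger of the two.
Na > In: period and group pull opposite ways; the across-period shift dominates (155 vs 142 pm).
K > Na: they share group 1; the group trend gives K the larger value.
Cs > K: Cs sits below K in group 1, so the down-group effect alone puts Cs larger.
Approximate values (pm): B 85, Na 155, Cl 99, K 196, In 142, Cs 232.
So from smallest to largest: B < Cl < In < Na < K < Cs.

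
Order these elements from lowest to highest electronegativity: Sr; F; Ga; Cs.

Atoms toward the upper right of the periodic table pull bonding electrons most strongly.
Here both period and group differ, so the two effects have to be weighed against each other.
Sr > Cs: both effects reinforce here, so Sr is clearly the higher of the two.
Ga > Sr: both effects reinforce here, so Ga is clearly the higher of the two.
F > Ga: relative to Ga, both the across-period and down-group shifts push F's electronegativity up.
Tabulated electronegativity (Pauling): F 3.98, Ga 1.81, Sr 0.95, Cs 0.79.
So from lowest to highest: Cs < Sr < Ga < F.

Cs < Sr < Ga < F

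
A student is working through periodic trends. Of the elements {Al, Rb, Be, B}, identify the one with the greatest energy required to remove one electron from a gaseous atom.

Be

Be is in period 2, group 2; B is in period 2, group 13; Al is in period 3, group 13; Rb is in period 5, group 1.
Across a period the outer electron is held more tightly (higher IE₁); down a group it sits in a higher shell, more shielded, and comes off more easily.
These span different periods and groups, so the two trends combine.
Al > Rb: both effects reinforce here, so Al is clearly the higher of the two.
B > Al: they share group 13; the group trend gives B the larger value.
Be > B: this pair runs against the simple trend — see the exception note.
Note the exception: Be has a higher first ionization energy than B, contrary to the simple trend — removing B's lone 2p electron is easier than breaking Be's filled 2s².
For reference (kJ/mol): Be 900, B 801, Al 578, Rb 403.
The greatest energy required to remove one electron from a gaseous atom among these belongs to Be.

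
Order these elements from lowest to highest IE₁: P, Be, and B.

Be is in period 2, group 2; B is in period 2, group 13; P is in period 3, group 15.
Across a period the outer electron is held more tightly (higher IE₁); down a group it sits in a higher shell, more shielded, and comes off more easily.
Neither a single period nor a single group — weigh both effects.
Be > B: this pair runs against the simple trend — see the exception note.
P > Be: the two effects oppose for this pair; the across-period effect wins (1012 vs 900 kJ/mol).
Note the exception: Be has a higher first ionization energy than B, contrary to the simple trend — removing B's lone 2p electron is easier than breaking Be's filled 2s².
For reference (kJ/mol): Be 900, B 801, P 1012.
So from lowest to highest: B < Be < P.

B < Be < P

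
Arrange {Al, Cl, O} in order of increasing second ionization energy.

Al < Cl < O

After 1 electron has been removed, what remains? Al⁺ still has 2 valence electrons; Cl⁺ still has 6 valence electrons; O⁺ still has 5 valence electrons.
All are still removing valence electrons, so compare the +1 ions as you would atoms: IE_2 generally rises across a period (higher Z_eff) and falls down a group (larger shell), subject to the usual subshell exceptions.
Valence configurations: Al⁺ [Ne]3s², Cl⁺ [Ne]3s²3p⁴, O⁺ [He]2s²2p³.
The numbers (kJ/mol): Al 1817, Cl 2298, O 3388.
Overall IE_2 order: Al < Cl < O.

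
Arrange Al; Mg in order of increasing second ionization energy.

Mg, Al

After 1 electron has been removed, what remains? Al⁺ still has 2 valence electrons; Mg⁺ still has 1 valence electron.
All are still removing valence electrons, so compare the +1 ions as you would atoms: IE_2 generally rises across a period (higher Z_eff) and falls down a group (larger shell), subject to the usual subshell exceptions.
Valence configurations: Al⁺ [Ne]3s², Mg⁺ [Ne]3s¹.
Approximate IE_2 values (kJ/mol): Al 1817, Mg 1451.
Putting it together, IE_2: Mg < Al.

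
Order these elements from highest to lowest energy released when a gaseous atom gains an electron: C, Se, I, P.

I > Se > C > P

C is in period 2, group 14; P is in period 3, group 15; Se is in period 4, group 16; I is in period 5, group 17.
Adding an electron releases more energy for atoms nearer the top right (short of the noble gases).
A diagonal step moves right (one effect) and down (the opposite effect) at once.
C > P: the two effects oppose for this pair; the down-group effect wins (122 vs 72 kJ/mol).
Se > C: period and group pull opposite ways; the across-period shift dominates (195 vs 122 kJ/mol).
I > Se: the two effects oppose for this pair; the across-period effect wins (295 vs 195 kJ/mol).
For reference (kJ/mol): C 122, P 72, Se 195, I 295.
So from highest to lowest: I > Se > C > P.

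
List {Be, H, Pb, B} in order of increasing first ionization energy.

Pb < B < Be < H

First ionization energy rises across a period (greater Z_eff holds electrons more tightly) and falls down a group (valence electrons are farther from the nucleus).
Here both period and group differ, so the two effects have to be weighed against each other.
B > Pb: period and group pull opposite ways; the down-group shift dominates (801 vs 716 kJ/mol).
Be > B: this pair runs against the simple trend — see the exception note.
H > Be: period and group pull opposite ways; the down-group shift dominates (1312 vs 900 kJ/mol).
Note the exception: Be has a higher first ionization energy than B, contrary to the simple trend — removing B's lone 2p electron is easier than breaking Be's filled 2s².
Approximate values (kJ/mol): H 1312, Be 900, B 801, Pb 716.
So from lowest to highest: Pb < B < Be < H.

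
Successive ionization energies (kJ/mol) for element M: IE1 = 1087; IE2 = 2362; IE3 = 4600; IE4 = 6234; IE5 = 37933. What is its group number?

Look for the largest jump between consecutive ionization energies: IE5/IE4 ≈ 6.1, far larger than any earlier ratio.
That jump marks the point where a core electron is being removed. So the atom has 4 valence electrons.
A main-group element with 4 valence electrons is in group 14.

Group 14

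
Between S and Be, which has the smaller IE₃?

Consider each +2 ion: S²⁺ still has 4 valence electrons; Be²⁺ is the bare [He] core.
Breaking into a closed-shell core is much more expensive than removing a leftover valence electron — Be has the largest IE_3 here.
The numbers (kJ/mol): S 3357, Be 14849.
Overall IE_3 order: S < Be.

S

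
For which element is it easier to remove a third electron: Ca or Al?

Al

Consider each +2 ion: Ca²⁺ is the bare [Ar] core; Al²⁺ still has 1 valence electron.
Breaking into a closed-shell core is much more expensive than removing a leftover valence electron — Ca has the largest IE_3 here.
The numbers (kJ/mol): Ca 4912, Al 2745.
So the third ionization energies run Al < Ca.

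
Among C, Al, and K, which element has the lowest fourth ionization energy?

The fourth ionization energy removes an electron from the +3 ion. For each element: C³⁺ still has 1 valence electron; Al³⁺ is the bare [Ne] core; K³⁺ is already 2 electrons into the core.
Usually core removal costs more than valence removal, but here the competition is close: a tightly held n=2 valence electron can cost more to remove than an n=3 core electron, so the actual values have to decide it.
The numbers (kJ/mol): C 6223, Al 11577, K 5877.
So the fourth ionization energies run K < C < Al.

K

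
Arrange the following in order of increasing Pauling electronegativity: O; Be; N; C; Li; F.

Atoms toward the upper right of the periodic table pull bonding electrons most strongly.
All lie in period 2, so electronegativity increases left to right.
So from lowest to highest: Li < Be < C < N < O < F.

Li, Be, C, N, O, F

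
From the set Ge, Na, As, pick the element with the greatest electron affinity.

Ge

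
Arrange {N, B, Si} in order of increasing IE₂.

Si < B < N

Consider each +1 ion: N⁺ still has 4 valence electrons; B⁺ still has 2 valence electrons; Si⁺ still has 3 valence electrons.
All are still removing valence electrons, so compare the +1 ions as you would atoms: IE_2 generally rises across a period (higher Z_eff) and falls down a group (larger shell), subject to the usual subshell exceptions.
Valence configurations: N⁺ [He]2s²2p², B⁺ [He]2s², Si⁺ [Ne]3s²3p¹.
The numbers (kJ/mol): N 2856, B 2427, Si 1577.
Overall IE_2 order: Si < B < N.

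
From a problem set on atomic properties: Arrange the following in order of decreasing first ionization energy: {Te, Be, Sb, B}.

Be > Te > Sb > B

Be is in period 2, group 2; B is in period 2, group 13; Sb is in period 5, group 15; Te is in period 5, group 16.
First ionization energy rises across a period (greater Z_eff holds electrons more tightly) and falls down a group (valence electrons are farther from the nucleus).
Here both period and group differ, so the two effects have to be weighed against each other.
Sb > B: period and group pull opposite ways; the across-period shift dominates (831 vs 801 kJ/mol).
Te > Sb: Te lies to the right of Sb in period 5, so the across-period effect alone puts Te higher.
Be > Te: period and group pull opposite ways; the down-group shift dominates (900 vs 869 kJ/mol).
Note the exception: Be has a higher first ionization energy than B, contrary to the simple trend — removing B's lone 2p electron is easier than breaking Be's filled 2s².
Tabulated first ionization energy (kJ/mol): Be 900, B 801, Sb 831, Te 869.
So from highest to lowest: Be > Te > Sb > B.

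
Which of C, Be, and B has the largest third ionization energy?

Be

Consider each +2 ion: C²⁺ still has 2 valence electrons; Be²⁺ is the bare [He] core; B²⁺ still has 1 valence electron.
Pulling an electron out of a noble-gas core costs far more than removing a remaining valence electron, so Be sits at the high end of IE_3.
Valence configurations: C²⁺ [He]2s², B²⁺ [He]2s¹.
The numbers (kJ/mol): C 4620, Be 14849, B 3660.
Hence IE_3: B < C < Be.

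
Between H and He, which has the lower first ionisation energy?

H

H is in period 1, group 1; He is in period 1, group 18.
Across a period the outer electron is held more tightly (higher IE₁); down a group it sits in a higher shell, more shielded, and comes off more easily.
All lie in period 1, so first ionization energy increases left to right.
So H has the lower first ionisation energy (H < He).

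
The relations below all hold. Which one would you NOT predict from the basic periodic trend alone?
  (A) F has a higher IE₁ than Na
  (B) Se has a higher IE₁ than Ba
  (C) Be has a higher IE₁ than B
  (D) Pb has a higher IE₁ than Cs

The general trend: IE₁ increases across a period and decreases down a group.
(A) F (period 2, group 17) vs Na (period 3, group 1): the stated order agrees with the simple trend.
(B) Se (period 4, group 16) vs Ba (period 6, group 2): the stated order agrees with the simple trend.
(C) Be (period 2, group 2) vs B (period 2, group 13): the stated order contradicts the simple trend.
(D) Pb (period 6, group 14) vs Cs (period 6, group 1): the stated order agrees with the simple trend.
The exception is (C): removing B's lone 2p electron is easier than breaking Be's filled 2s².

(C)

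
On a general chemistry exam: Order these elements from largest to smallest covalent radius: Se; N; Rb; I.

Rb > I > Se > N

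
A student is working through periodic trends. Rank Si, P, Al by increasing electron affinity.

Al < P < Si

Al is in period 3, group 13; Si is in period 3, group 14; P is in period 3, group 15.
Electron affinity generally becomes more exothermic across a period toward the halogens and less exothermic down a group.
All lie in period 3; the across-period trend (electron affinity increases left to right) applies, with the exception below.
Note the exception: Si has a higher electron affinity than P, contrary to the simple trend — adding an electron to P's half-filled 3p³ is unfavourable, so Si (3p²) has the more exothermic EA.
Approximate values (kJ/mol): Al 42, Si 134, P 72.
So from lowest to highest: Al < P < Si.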